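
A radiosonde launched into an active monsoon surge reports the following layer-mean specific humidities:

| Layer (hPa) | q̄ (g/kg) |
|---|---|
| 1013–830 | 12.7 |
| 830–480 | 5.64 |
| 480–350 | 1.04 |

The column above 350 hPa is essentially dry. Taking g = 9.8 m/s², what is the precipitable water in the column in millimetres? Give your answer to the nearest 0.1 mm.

PW ≈ 45.2 mm

Precipitable water is the column-integrated vapour mass per unit area: PW = (1/g) Σ q̄ Δp, with q in kg/kg and Δp in Pa (1 kg/m² of water = 1 mm).
Layer 1013–830 hPa: Δp = 183 hPa = 18300 Pa, q̄ = 0.0127 kg/kg → 0.0127 × 18300 / 9.8 = 23.72 mm
Layer 830–480 hPa: Δp = 350 hPa = 35000 Pa, q̄ = 0.00564 kg/kg → 0.00564 × 35000 / 9.8 = 20.14 mm
Layer 480–350 hPa: Δp = 130 hPa = 13000 Pa, q̄ = 0.00104 kg/kg → 0.00104 × 13000 / 9.8 = 1.38 mm
PW = 23.72 + 20.14 + 1.38 = 45.24 ≈ 45.2 mm.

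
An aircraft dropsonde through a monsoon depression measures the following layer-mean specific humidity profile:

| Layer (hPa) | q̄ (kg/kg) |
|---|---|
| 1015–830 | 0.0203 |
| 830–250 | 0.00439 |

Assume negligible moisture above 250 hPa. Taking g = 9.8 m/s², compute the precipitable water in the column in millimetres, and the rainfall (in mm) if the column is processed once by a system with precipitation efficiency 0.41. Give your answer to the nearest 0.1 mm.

PW ≈ 64.3 mm; rainfall ≈ 26.4 mm

Precipitable water is the column-integrated vapour mass per unit area: PW = (1/g) Σ q̄ Δp, with q in kg/kg and Δp in Pa (1 kg/m² of water = 1 mm).
Layer 1015–830 hPa: Δp = 185 hPa = 18500 Pa, q̄ = 0.0203 kg/kg → 0.0203 × 18500 / 9.8 = 38.32 mm
Layer 830–250 hPa: Δp = 580 hPa = 58000 Pa, q̄ = 0.00439 kg/kg → 0.00439 × 58000 / 9.8 = 25.98 mm
PW = 38.32 + 25.98 = 64.30 ≈ 64.3 mm.
Rainfall = ε × PW = 0.41 × 64.3 = 26.4 mm.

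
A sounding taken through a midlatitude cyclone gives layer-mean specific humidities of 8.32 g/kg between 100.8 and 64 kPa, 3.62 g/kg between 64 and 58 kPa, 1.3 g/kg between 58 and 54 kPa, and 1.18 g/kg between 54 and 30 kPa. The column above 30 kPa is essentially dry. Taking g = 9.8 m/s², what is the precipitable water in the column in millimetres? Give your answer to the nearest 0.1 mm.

Precipitable water is the column-integrated vapour mass per unit area: PW = (1/g) Σ q̄ Δp, with q in kg/kg and Δp in Pa (1 kg/m² of water = 1 mm).
Layer 100.8–64 kPa: Δp = 368 hPa = 36800 Pa, q̄ = 0.00832 kg/kg → 0.00832 × 36800 / 9.8 = 31.24 mm
Layer 64–58 kPa: Δp = 60 hPa = 6000 Pa, q̄ = 0.00362 kg/kg → 0.00362 × 6000 / 9.8 = 2.22 mm
Layer 58–54 kPa: Δp = 40 hPa = 4000 Pa, q̄ = 0.0013 kg/kg → 0.0013 × 4000 / 9.8 = 0.53 mm
Layer 54–30 kPa: Δp = 240 hPa = 24000 Pa, q̄ = 0.00118 kg/kg → 0.00118 × 24000 / 9.8 = 2.89 mm
PW = 31.24 + 2.22 + 0.53 + 2.89 = 36.88 ≈ 36.9 mm.

PW ≈ 36.9 mm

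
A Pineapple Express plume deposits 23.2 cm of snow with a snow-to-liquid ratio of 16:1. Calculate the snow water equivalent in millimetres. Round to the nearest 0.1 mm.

SWE ≈ 14.5 mm

SWE = snow depth / ratio = 23.2 cm / 16 = 1.450 cm = 14.5 mm.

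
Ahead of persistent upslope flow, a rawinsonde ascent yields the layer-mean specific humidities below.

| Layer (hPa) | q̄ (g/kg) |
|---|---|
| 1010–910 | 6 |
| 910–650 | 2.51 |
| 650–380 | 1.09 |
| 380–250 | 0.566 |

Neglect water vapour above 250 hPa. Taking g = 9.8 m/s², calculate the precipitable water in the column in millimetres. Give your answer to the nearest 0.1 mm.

Precipitable water is the column-integrated vapour mass per unit area: PW = (1/g) Σ q̄ Δp, with q in kg/kg and Δp in Pa (1 kg/m² of water = 1 mm).
Layer 1010–910 hPa: Δp = 100 hPa = 10000 Pa, q̄ = 0.006 kg/kg → 0.006 × 10000 / 9.8 = 6.12 mm
Layer 910–650 hPa: Δp = 260 hPa = 26000 Pa, q̄ = 0.00251 kg/kg → 0.00251 × 26000 / 9.8 = 6.66 mm
Layer 650–380 hPa: Δp = 270 hPa = 27000 Pa, q̄ = 0.00109 kg/kg → 0.00109 × 27000 / 9.8 = 3.00 mm
Layer 380–250 hPa: Δp = 130 hPa = 13000 Pa, q̄ = 0.000566 kg/kg → 0.000566 × 13000 / 9.8 = 0.75 mm
PW = 6.12 + 6.66 + 3.00 + 0.75 = 16.53 ≈ 16.5 mm.

PW ≈ 16.5 mm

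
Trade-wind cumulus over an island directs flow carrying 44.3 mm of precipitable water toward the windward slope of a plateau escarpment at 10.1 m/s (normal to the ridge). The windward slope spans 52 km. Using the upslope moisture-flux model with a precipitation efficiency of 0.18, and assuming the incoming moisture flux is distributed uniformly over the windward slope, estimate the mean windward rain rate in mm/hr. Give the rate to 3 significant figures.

Incoming column moisture flux per unit ridge length: F = V × PW = 10.1 × 44.3 = 447.43 mm·m/s.
Spread over the 52 km slope with efficiency ε = 0.18: R = ε·F/W = 0.18 × 447.43 / 52000 m = 1.549e-03 mm/s.
R = 1.549e-03 × 3600 = 5.58 mm/hr.

R ≈ 5.58 mm/hr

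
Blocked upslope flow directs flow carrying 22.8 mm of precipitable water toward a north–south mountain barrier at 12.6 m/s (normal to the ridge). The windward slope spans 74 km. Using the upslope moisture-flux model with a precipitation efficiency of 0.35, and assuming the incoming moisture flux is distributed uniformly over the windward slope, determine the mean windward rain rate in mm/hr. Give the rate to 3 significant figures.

R ≈ 4.89 mm/hr

Incoming column moisture flux per unit ridge length: F = V × PW = 12.6 × 22.8 = 287.28 mm·m/s.
Spread over the 74 km slope with efficiency ε = 0.35: R = ε·F/W = 0.35 × 287.28 / 74000 m = 1.359e-03 mm/s.
R = 1.359e-03 × 3600 = 4.89 mm/hr.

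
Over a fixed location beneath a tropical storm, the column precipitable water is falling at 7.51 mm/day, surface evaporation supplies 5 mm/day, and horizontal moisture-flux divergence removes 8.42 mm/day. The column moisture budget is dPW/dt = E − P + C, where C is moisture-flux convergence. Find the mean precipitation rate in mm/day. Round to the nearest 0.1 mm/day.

P ≈ 4.1 mm/day

dPW/dt = -7.51 mm/day.
P = E + C − dPW/dt = 5 + (-8.42) − (-7.51) = 4.1 mm/day.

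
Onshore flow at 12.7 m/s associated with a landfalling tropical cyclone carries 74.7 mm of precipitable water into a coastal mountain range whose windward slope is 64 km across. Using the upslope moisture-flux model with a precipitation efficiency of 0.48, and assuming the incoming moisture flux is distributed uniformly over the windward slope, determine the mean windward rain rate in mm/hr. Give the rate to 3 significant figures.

Incoming column moisture flux per unit ridge length: F = V × PW = 12.7 × 74.7 = 948.69 mm·m/s.
Spread over the 64 km slope with efficiency ε = 0.48: R = ε·F/W = 0.48 × 948.69 / 64000 m = 7.115e-03 mm/s.
R = 7.115e-03 × 3600 = 25.6 mm/hr.

R ≈ 25.6 mm/hr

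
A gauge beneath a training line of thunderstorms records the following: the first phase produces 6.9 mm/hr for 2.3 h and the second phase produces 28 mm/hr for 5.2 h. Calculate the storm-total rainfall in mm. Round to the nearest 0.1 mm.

Total = Σ Rᵢ Δtᵢ = 6.9 × 2.3 + 28 × 5.2
      = 15.87 + 145.6 = 161.5 mm.

total ≈ 161.5 mm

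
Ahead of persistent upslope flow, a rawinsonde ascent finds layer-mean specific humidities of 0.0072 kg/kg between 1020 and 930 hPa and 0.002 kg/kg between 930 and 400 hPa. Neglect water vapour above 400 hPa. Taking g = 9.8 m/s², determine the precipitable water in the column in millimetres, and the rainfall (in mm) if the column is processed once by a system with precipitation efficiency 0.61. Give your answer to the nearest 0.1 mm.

Precipitable water is the column-integrated vapour mass per unit area: PW = (1/g) Σ q̄ Δp, with q in kg/kg and Δp in Pa (1 kg/m² of water = 1 mm).
Layer 1020–930 hPa: Δp = 90 hPa = 9000 Pa, q̄ = 0.0072 kg/kg → 0.0072 × 9000 / 9.8 = 6.61 mm
Layer 930–400 hPa: Δp = 530 hPa = 53000 Pa, q̄ = 0.002 kg/kg → 0.002 × 53000 / 9.8 = 10.82 mm
PW = 6.61 + 10.82 = 17.43 ≈ 17.4 mm.
Rainfall = ε × PW = 0.61 × 17.4 = 10.6 mm.

PW ≈ 17.4 mm; rainfall ≈ 10.6 mm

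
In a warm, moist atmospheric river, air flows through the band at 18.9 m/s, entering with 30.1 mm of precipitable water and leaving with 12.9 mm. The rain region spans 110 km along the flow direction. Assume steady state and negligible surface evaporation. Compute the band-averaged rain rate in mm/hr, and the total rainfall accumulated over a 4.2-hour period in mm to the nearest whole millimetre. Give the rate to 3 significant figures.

R ≈ 10.6 mm/hr; total ≈ 45 mm

Column moisture flux per unit crosswind length is F = V × PW.
Inflow: F_in = 18.9 × 30.1 = 568.89 mm·m/s
Outflow: F_out = 18.9 × 12.9 = 243.81 mm·m/s
Steady-state rate R = (F_in − F_out)/L = (568.89 − 243.81) / 110000 m = 2.955e-03 mm/s.
R = 2.955e-03 × 3600 = 10.6 mm/hr.
Over 4.2 h: total = 10.6 × 4.2 = 44.52 ≈ 45 mm.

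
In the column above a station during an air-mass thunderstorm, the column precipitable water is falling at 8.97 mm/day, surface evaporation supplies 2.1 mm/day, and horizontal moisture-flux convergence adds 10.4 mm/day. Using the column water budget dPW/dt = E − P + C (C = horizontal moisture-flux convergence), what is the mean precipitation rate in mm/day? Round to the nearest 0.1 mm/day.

P ≈ 21.5 mm/day

dPW/dt = -8.97 mm/day.
P = E + C − dPW/dt = 2.1 + (10.4) − (-8.97) = 21.5 mm/day.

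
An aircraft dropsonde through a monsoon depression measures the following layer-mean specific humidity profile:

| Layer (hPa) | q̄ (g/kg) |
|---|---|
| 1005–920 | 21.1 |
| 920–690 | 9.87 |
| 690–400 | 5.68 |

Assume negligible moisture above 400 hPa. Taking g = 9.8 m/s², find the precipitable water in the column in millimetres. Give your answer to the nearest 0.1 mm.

PW ≈ 58.3 mm

Precipitable water is the column-integrated vapour mass per unit area: PW = (1/g) Σ q̄ Δp, with q in kg/kg and Δp in Pa (1 kg/m² of water = 1 mm).
Layer 1005–920 hPa: Δp = 85 hPa = 8500 Pa, q̄ = 0.0211 kg/kg → 0.0211 × 8500 / 9.8 = 18.30 mm
Layer 920–690 hPa: Δp = 230 hPa = 23000 Pa, q̄ = 0.00987 kg/kg → 0.00987 × 23000 / 9.8 = 23.16 mm
Layer 690–400 hPa: Δp = 290 hPa = 29000 Pa, q̄ = 0.00568 kg/kg → 0.00568 × 29000 / 9.8 = 16.81 mm
PW = 18.30 + 23.16 + 16.81 = 58.27 ≈ 58.3 mm.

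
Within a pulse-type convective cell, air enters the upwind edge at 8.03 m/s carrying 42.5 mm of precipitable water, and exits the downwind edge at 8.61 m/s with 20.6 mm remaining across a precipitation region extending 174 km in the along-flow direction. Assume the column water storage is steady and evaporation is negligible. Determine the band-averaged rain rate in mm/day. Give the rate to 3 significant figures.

R ≈ 81.4 mm/day

Column moisture flux per unit crosswind length is F = V × PW.
Inflow: F_in = 8.03 × 42.5 = 341.275 mm·m/s
Outflow: F_out = 8.61 × 20.6 = 177.366 mm·m/s
Steady-state rate R = (F_in − F_out)/L = (341.275 − 177.366) / 174000 m = 9.420e-04 mm/s.
R = 9.420e-04 × 3600 × 24 = 81.4 mm/day.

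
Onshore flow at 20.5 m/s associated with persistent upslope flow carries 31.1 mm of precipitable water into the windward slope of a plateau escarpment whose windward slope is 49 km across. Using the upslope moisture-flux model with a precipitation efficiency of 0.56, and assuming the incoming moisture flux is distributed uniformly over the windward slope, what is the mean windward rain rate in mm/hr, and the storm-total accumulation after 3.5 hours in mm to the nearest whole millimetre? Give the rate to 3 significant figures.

Incoming column moisture flux per unit ridge length: F = V × PW = 20.5 × 31.1 = 637.55 mm·m/s.
Spread over the 49 km slope with efficiency ε = 0.56: R = ε·F/W = 0.56 × 637.55 / 49000 m = 7.286e-03 mm/s.
R = 7.286e-03 × 3600 = 26.2 mm/hr.
Over 3.5 h: total = 26.2 × 3.5 = 91.7 ≈ 92 mm.

R ≈ 26.2 mm/hr; total ≈ 92 mm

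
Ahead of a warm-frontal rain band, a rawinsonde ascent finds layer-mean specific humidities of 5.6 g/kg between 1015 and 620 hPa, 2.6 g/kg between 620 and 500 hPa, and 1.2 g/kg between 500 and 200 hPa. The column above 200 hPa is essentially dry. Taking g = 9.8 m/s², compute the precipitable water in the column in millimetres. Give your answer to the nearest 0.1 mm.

Precipitable water is the column-integrated vapour mass per unit area: PW = (1/g) Σ q̄ Δp, with q in kg/kg and Δp in Pa (1 kg/m² of water = 1 mm).
Layer 1015–620 hPa: Δp = 395 hPa = 39500 Pa, q̄ = 0.0056 kg/kg → 0.0056 × 39500 / 9.8 = 22.57 mm
Layer 620–500 hPa: Δp = 120 hPa = 12000 Pa, q̄ = 0.0026 kg/kg → 0.0026 × 12000 / 9.8 = 3.18 mm
Layer 500–200 hPa: Δp = 300 hPa = 30000 Pa, q̄ = 0.0012 kg/kg → 0.0012 × 30000 / 9.8 = 3.67 mm
PW = 22.57 + 3.18 + 3.67 = 29.42 ≈ 29.4 mm.

PW ≈ 29.4 mm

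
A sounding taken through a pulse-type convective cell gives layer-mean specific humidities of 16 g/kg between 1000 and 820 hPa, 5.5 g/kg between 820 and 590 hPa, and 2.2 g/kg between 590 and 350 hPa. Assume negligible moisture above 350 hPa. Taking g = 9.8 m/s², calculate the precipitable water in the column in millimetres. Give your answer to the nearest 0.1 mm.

Precipitable water is the column-integrated vapour mass per unit area: PW = (1/g) Σ q̄ Δp, with q in kg/kg and Δp in Pa (1 kg/m² of water = 1 mm).
Layer 1000–820 hPa: Δp = 180 hPa = 18000 Pa, q̄ = 0.016 kg/kg → 0.016 × 18000 / 9.8 = 29.39 mm
Layer 820–590 hPa: Δp = 230 hPa = 23000 Pa, q̄ = 0.0055 kg/kg → 0.0055 × 23000 / 9.8 = 12.91 mm
Layer 590–350 hPa: Δp = 240 hPa = 24000 Pa, q̄ = 0.0022 kg/kg → 0.0022 × 24000 / 9.8 = 5.39 mm
PW = 29.39 + 12.91 + 5.39 = 47.69 ≈ 47.7 mm.

PW ≈ 47.7 mm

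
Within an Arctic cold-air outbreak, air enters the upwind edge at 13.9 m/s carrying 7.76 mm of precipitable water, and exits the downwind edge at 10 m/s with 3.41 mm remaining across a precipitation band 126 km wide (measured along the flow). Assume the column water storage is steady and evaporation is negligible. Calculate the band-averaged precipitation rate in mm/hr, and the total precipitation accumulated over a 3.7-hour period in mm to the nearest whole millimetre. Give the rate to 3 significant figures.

Column moisture flux per unit crosswind length is F = V × PW.
Inflow: F_in = 13.9 × 7.76 = 107.864 mm·m/s
Outflow: F_out = 10 × 3.41 = 34.1 mm·m/s
Steady-state rate R = (F_in − F_out)/L = (107.864 − 34.1) / 126000 m = 5.854e-04 mm/s.
R = 5.854e-04 × 3600 = 2.11 mm/hr.
Over 3.7 h: total = 2.11 × 3.7 = 7.807 ≈ 8 mm.

R ≈ 2.11 mm/hr; total ≈ 8 mm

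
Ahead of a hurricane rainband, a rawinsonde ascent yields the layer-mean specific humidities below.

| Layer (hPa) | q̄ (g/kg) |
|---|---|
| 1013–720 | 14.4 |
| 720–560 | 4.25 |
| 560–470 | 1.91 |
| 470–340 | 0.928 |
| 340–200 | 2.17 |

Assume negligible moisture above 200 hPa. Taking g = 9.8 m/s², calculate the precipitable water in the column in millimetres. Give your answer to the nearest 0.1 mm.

PW ≈ 56.1 mm

Precipitable water is the column-integrated vapour mass per unit area: PW = (1/g) Σ q̄ Δp, with q in kg/kg and Δp in Pa (1 kg/m² of water = 1 mm).
Layer 1013–720 hPa: Δp = 293 hPa = 29300 Pa, q̄ = 0.0144 kg/kg → 0.0144 × 29300 / 9.8 = 43.05 mm
Layer 720–560 hPa: Δp = 160 hPa = 16000 Pa, q̄ = 0.00425 kg/kg → 0.00425 × 16000 / 9.8 = 6.94 mm
Layer 560–470 hPa: Δp = 90 hPa = 9000 Pa, q̄ = 0.00191 kg/kg → 0.00191 × 9000 / 9.8 = 1.75 mm
Layer 470–340 hPa: Δp = 130 hPa = 13000 Pa, q̄ = 0.000928 kg/kg → 0.000928 × 13000 / 9.8 = 1.23 mm
Layer 340–200 hPa: Δp = 140 hPa = 14000 Pa, q̄ = 0.00217 kg/kg → 0.00217 × 14000 / 9.8 = 3.10 mm
PW = 43.05 + 6.94 + 1.75 + 1.23 + 3.10 = 56.07 ≈ 56.1 mm.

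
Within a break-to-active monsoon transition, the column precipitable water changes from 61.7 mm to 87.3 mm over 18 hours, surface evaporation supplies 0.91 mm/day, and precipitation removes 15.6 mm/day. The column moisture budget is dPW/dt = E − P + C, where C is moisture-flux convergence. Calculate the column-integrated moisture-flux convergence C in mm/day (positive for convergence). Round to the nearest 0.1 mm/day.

C ≈ 48.8 mm/day

dPW/dt = (87.3 − 61.7) mm / (18/24 day) = +34.133 mm/day.
C = dPW/dt − E + P = (+34.133) − 0.91 + 15.6 = 48.8 mm/day.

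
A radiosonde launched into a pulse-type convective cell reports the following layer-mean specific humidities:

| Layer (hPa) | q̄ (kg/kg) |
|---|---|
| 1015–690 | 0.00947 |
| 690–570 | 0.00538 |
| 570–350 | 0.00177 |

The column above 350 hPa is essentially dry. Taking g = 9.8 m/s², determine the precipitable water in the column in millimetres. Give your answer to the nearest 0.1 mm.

PW ≈ 42.0 mm

Precipitable water is the column-integrated vapour mass per unit area: PW = (1/g) Σ q̄ Δp, with q in kg/kg and Δp in Pa (1 kg/m² of water = 1 mm).
Layer 1015–690 hPa: Δp = 325 hPa = 32500 Pa, q̄ = 0.00947 kg/kg → 0.00947 × 32500 / 9.8 = 31.41 mm
Layer 690–570 hPa: Δp = 120 hPa = 12000 Pa, q̄ = 0.00538 kg/kg → 0.00538 × 12000 / 9.8 = 6.59 mm
Layer 570–350 hPa: Δp = 220 hPa = 22000 Pa, q̄ = 0.00177 kg/kg → 0.00177 × 22000 / 9.8 = 3.97 mm
PW = 31.41 + 6.59 + 3.97 = 41.97 ≈ 42.0 mm.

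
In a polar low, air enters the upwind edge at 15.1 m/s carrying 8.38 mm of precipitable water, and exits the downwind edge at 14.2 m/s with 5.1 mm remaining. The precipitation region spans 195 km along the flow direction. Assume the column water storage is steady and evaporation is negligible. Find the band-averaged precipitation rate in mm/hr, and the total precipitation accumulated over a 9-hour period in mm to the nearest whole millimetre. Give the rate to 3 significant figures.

R ≈ 0.999 mm/hr; total ≈ 9 mm

Column moisture flux per unit crosswind length is F = V × PW.
Inflow: F_in = 15.1 × 8.38 = 126.538 mm·m/s
Outflow: F_out = 14.2 × 5.1 = 72.42 mm·m/s
Steady-state rate R = (F_in − F_out)/L = (126.538 − 72.42) / 195000 m = 2.775e-04 mm/s.
R = 2.775e-04 × 3600 = 0.999 mm/hr.
Over 9 h: total = 0.999 × 9 = 8.991 ≈ 9 mm.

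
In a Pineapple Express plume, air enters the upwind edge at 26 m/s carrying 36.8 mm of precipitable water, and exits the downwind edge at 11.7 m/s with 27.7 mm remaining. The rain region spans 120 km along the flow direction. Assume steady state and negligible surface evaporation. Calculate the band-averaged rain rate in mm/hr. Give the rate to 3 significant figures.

Column moisture flux per unit crosswind length is F = V × PW.
Inflow: F_in = 26 × 36.8 = 956.8 mm·m/s
Outflow: F_out = 11.7 × 27.7 = 324.09 mm·m/s
Steady-state rate R = (F_in − F_out)/L = (956.8 − 324.09) / 120000 m = 5.273e-03 mm/s.
R = 5.273e-03 × 3600 = 19.0 mm/hr.

R ≈ 19.0 mm/hr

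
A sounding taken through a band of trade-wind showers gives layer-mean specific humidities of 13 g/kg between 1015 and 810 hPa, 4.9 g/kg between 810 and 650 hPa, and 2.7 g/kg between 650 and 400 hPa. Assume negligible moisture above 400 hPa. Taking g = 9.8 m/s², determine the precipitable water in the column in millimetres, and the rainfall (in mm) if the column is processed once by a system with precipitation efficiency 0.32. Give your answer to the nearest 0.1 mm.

PW ≈ 42.1 mm; rainfall ≈ 13.5 mm

Precipitable water is the column-integrated vapour mass per unit area: PW = (1/g) Σ q̄ Δp, with q in kg/kg and Δp in Pa (1 kg/m² of water = 1 mm).
Layer 1015–810 hPa: Δp = 205 hPa = 20500 Pa, q̄ = 0.013 kg/kg → 0.013 × 20500 / 9.8 = 27.19 mm
Layer 810–650 hPa: Δp = 160 hPa = 16000 Pa, q̄ = 0.0049 kg/kg → 0.0049 × 16000 / 9.8 = 8.00 mm
Layer 650–400 hPa: Δp = 250 hPa = 25000 Pa, q̄ = 0.0027 kg/kg → 0.0027 × 25000 / 9.8 = 6.89 mm
PW = 27.19 + 8.00 + 6.89 = 42.08 ≈ 42.1 mm.
Rainfall = ε × PW = 0.32 × 42.1 = 13.5 mm.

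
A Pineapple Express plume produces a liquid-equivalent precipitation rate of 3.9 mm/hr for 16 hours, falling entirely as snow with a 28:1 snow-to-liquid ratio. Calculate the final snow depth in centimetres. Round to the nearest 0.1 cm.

snow depth ≈ 174.7 cm

Liquid-equivalent depth = 3.9 × 16 = 62.4 mm.
Snow depth = 62.4 mm × 28 = 1747.2 mm = 174.7 cm.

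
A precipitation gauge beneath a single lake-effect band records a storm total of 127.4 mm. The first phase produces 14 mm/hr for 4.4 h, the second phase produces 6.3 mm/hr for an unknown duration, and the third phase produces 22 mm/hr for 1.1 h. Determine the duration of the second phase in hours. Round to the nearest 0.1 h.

duration ≈ 6.6 h

Known phases: 14 × 4.4 + 22 × 1.1 = 61.6 + 24.2 = 85.8 mm.
Remaining depth = 127.4 − 85.8 = 41.6 mm.
Duration = 41.6 / 6.3 = 6.6 h.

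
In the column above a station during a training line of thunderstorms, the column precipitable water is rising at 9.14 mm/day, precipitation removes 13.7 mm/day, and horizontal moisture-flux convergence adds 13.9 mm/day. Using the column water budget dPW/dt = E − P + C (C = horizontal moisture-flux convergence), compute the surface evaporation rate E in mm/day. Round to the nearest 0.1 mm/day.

E ≈ 8.9 mm/day

dPW/dt = +9.14 mm/day.
E = dPW/dt + P − C = (+9.14) + 13.7 − (13.9) = 8.9 mm/day.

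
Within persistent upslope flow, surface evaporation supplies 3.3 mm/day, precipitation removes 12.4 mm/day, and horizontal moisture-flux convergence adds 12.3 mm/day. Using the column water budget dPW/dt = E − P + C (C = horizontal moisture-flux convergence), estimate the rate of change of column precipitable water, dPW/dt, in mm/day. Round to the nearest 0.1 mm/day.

dPW/dt = E − P + C = 3.3 − 12.4 + (12.3) = 3.2 mm/day.

dPW/dt ≈ 3.2 mm/day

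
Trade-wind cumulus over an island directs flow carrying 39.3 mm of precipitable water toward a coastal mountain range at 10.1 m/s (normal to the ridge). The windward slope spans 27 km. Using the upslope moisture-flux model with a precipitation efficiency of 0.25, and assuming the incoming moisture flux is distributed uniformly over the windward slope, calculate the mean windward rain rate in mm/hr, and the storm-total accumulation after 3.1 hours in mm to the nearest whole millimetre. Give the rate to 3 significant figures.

Incoming column moisture flux per unit ridge length: F = V × PW = 10.1 × 39.3 = 396.93 mm·m/s.
Spread over the 27 km slope with efficiency ε = 0.25: R = ε·F/W = 0.25 × 396.93 / 27000 m = 3.675e-03 mm/s.
R = 3.675e-03 × 3600 = 13.2 mm/hr.
Over 3.1 h: total = 13.2 × 3.1 = 40.92 ≈ 41 mm.

R ≈ 13.2 mm/hr; total ≈ 41 mm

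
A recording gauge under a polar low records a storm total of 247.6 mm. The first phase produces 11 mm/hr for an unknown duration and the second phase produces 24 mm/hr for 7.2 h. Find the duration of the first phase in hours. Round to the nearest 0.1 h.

duration ≈ 6.8 h

Known phases: 24 × 7.2 = 172.8 mm.
Remaining depth = 247.6 − 172.8 = 74.8 mm.
Duration = 74.8 / 11 = 6.8 h.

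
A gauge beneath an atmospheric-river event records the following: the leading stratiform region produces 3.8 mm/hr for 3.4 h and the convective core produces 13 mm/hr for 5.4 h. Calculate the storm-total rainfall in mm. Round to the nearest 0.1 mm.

Total = Σ Rᵢ Δtᵢ = 3.8 × 3.4 + 13 × 5.4
      = 12.92 + 70.2 = 83.1 mm.

total ≈ 83.1 mm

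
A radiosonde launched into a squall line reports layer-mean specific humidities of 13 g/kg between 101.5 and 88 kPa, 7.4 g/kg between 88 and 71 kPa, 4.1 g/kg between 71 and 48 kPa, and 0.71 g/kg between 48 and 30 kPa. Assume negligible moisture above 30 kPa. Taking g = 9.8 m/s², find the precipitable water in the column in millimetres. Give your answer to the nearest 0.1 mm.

Precipitable water is the column-integrated vapour mass per unit area: PW = (1/g) Σ q̄ Δp, with q in kg/kg and Δp in Pa (1 kg/m² of water = 1 mm).
Layer 101.5–88 kPa: Δp = 135 hPa = 13500 Pa, q̄ = 0.013 kg/kg → 0.013 × 13500 / 9.8 = 17.91 mm
Layer 88–71 kPa: Δp = 170 hPa = 17000 Pa, q̄ = 0.0074 kg/kg → 0.0074 × 17000 / 9.8 = 12.84 mm
Layer 71–48 kPa: Δp = 230 hPa = 23000 Pa, q̄ = 0.0041 kg/kg → 0.0041 × 23000 / 9.8 = 9.62 mm
Layer 48–30 kPa: Δp = 180 hPa = 18000 Pa, q̄ = 0.00071 kg/kg → 0.00071 × 18000 / 9.8 = 1.30 mm
PW = 17.91 + 12.84 + 9.62 + 1.30 = 41.67 ≈ 41.7 mm.

PW ≈ 41.7 mm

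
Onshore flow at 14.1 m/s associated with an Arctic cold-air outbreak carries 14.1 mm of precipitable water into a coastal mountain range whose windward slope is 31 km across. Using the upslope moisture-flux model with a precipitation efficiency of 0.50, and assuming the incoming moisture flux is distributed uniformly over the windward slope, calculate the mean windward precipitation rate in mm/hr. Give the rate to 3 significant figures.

R ≈ 11.5 mm/hr

Incoming column moisture flux per unit ridge length: F = V × PW = 14.1 × 14.1 = 198.81 mm·m/s.
Spread over the 31 km slope with efficiency ε = 0.50: R = ε·F/W = 0.50 × 198.81 / 31000 m = 3.207e-03 mm/s.
R = 3.207e-03 × 3600 = 11.5 mm/hr.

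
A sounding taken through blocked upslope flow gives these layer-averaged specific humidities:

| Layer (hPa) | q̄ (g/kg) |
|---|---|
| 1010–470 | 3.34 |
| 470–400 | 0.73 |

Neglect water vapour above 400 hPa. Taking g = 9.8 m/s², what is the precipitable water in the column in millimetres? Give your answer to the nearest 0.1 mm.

Precipitable water is the column-integrated vapour mass per unit area: PW = (1/g) Σ q̄ Δp, with q in kg/kg and Δp in Pa (1 kg/m² of water = 1 mm).
Layer 1010–470 hPa: Δp = 540 hPa = 54000 Pa, q̄ = 0.00334 kg/kg → 0.00334 × 54000 / 9.8 = 18.40 mm
Layer 470–400 hPa: Δp = 70 hPa = 7000 Pa, q̄ = 0.00073 kg/kg → 0.00073 × 7000 / 9.8 = 0.52 mm
PW = 18.40 + 0.52 = 18.92 ≈ 18.9 mm.

PW ≈ 18.9 mm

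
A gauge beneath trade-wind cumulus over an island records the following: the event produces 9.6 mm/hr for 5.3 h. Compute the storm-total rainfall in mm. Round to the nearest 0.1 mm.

total ≈ 50.9 mm

Total = Σ Rᵢ Δtᵢ = 9.6 × 5.3
      = 50.88 = 50.9 mm.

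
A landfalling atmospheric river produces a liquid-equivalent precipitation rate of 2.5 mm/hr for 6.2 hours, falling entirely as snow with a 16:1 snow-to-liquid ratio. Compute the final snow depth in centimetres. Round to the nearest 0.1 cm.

Liquid-equivalent depth = 2.5 × 6.2 = 15.5 mm.
Snow depth = 15.5 mm × 16 = 248 mm = 24.8 cm.

snow depth ≈ 24.8 cm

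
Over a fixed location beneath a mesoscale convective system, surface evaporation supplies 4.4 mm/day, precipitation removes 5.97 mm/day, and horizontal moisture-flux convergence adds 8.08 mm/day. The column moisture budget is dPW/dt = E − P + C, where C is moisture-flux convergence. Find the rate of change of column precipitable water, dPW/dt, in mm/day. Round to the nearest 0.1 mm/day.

dPW/dt = E − P + C = 4.4 − 5.97 + (8.08) = 6.5 mm/day.

dPW/dt ≈ 6.5 mm/day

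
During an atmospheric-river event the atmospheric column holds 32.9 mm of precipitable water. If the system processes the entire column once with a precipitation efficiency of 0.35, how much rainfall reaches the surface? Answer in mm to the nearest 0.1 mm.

Rainfall = ε × PW = 0.35 × 32.9 = 11.5 mm.

rainfall ≈ 11.5 mm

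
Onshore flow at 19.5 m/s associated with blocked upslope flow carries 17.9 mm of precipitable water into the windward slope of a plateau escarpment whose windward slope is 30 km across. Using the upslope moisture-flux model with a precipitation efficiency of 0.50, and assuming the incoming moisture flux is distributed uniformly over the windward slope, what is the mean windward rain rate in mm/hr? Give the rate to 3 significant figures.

R ≈ 20.9 mm/hr

Incoming column moisture flux per unit ridge length: F = V × PW = 19.5 × 17.9 = 349.05 mm·m/s.
Spread over the 30 km slope with efficiency ε = 0.50: R = ε·F/W = 0.50 × 349.05 / 30000 m = 5.817e-03 mm/s.
R = 5.817e-03 × 3600 = 20.9 mm/hr.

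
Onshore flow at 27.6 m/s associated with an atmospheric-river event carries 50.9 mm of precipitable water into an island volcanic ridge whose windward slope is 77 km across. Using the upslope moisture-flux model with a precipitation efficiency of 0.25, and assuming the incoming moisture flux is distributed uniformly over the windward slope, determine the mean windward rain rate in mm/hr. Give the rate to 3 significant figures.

R ≈ 16.4 mm/hr

Incoming column moisture flux per unit ridge length: F = V × PW = 27.6 × 50.9 = 1404.84 mm·m/s.
Spread over the 77 km slope with efficiency ε = 0.25: R = ε·F/W = 0.25 × 1404.84 / 77000 m = 4.561e-03 mm/s.
R = 4.561e-03 × 3600 = 16.4 mm/hr.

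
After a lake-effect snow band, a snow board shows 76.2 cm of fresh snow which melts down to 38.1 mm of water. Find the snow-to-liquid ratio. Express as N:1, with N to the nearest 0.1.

Ratio = snow depth / SWE = 762 mm / 38.1 mm = 20.0, i.e. 20.0:1.

ratio ≈ 20.0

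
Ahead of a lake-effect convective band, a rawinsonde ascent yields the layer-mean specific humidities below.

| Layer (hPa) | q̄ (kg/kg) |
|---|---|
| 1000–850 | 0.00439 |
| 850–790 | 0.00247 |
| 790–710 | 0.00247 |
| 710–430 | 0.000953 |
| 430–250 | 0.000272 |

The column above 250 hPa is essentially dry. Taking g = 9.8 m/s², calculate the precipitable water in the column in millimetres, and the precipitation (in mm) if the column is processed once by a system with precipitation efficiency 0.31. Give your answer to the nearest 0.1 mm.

PW ≈ 13.5 mm; precipitation ≈ 4.2 mm

Precipitable water is the column-integrated vapour mass per unit area: PW = (1/g) Σ q̄ Δp, with q in kg/kg and Δp in Pa (1 kg/m² of water = 1 mm).
Layer 1000–850 hPa: Δp = 150 hPa = 15000 Pa, q̄ = 0.00439 kg/kg → 0.00439 × 15000 / 9.8 = 6.72 mm
Layer 850–790 hPa: Δp = 60 hPa = 6000 Pa, q̄ = 0.00247 kg/kg → 0.00247 × 6000 / 9.8 = 1.51 mm
Layer 790–710 hPa: Δp = 80 hPa = 8000 Pa, q̄ = 0.00247 kg/kg → 0.00247 × 8000 / 9.8 = 2.02 mm
Layer 710–430 hPa: Δp = 280 hPa = 28000 Pa, q̄ = 0.000953 kg/kg → 0.000953 × 28000 / 9.8 = 2.72 mm
Layer 430–250 hPa: Δp = 180 hPa = 18000 Pa, q̄ = 0.000272 kg/kg → 0.000272 × 18000 / 9.8 = 0.50 mm
PW = 6.72 + 1.51 + 2.02 + 2.72 + 0.50 = 13.47 ≈ 13.5 mm.
Precipitation = ε × PW = 0.31 × 13.5 = 4.2 mm.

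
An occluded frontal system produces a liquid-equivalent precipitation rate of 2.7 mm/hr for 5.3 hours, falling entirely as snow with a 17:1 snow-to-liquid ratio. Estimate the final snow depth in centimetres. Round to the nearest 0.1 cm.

snow depth ≈ 24.3 cm

Liquid-equivalent depth = 2.7 × 5.3 = 14.31 mm.
Snow depth = 14.31 mm × 17 = 243.27 mm = 24.3 cm.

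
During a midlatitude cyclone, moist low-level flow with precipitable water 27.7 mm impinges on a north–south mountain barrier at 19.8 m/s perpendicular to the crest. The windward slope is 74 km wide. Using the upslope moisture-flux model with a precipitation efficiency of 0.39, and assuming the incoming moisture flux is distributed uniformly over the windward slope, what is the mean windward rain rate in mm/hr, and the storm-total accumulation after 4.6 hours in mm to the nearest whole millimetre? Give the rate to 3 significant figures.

R ≈ 10.4 mm/hr; total ≈ 48 mm

Incoming column moisture flux per unit ridge length: F = V × PW = 19.8 × 27.7 = 548.46 mm·m/s.
Spread over the 74 km slope with efficiency ε = 0.39: R = ε·F/W = 0.39 × 548.46 / 74000 m = 2.891e-03 mm/s.
R = 2.891e-03 × 3600 = 10.4 mm/hr.
Over 4.6 h: total = 10.4 × 4.6 = 47.84 ≈ 48 mm.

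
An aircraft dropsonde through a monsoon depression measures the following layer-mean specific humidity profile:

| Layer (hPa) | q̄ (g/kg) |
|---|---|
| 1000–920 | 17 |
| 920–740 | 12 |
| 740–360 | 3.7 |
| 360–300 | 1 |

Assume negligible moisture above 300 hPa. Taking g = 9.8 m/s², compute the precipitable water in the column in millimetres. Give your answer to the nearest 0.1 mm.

Precipitable water is the column-integrated vapour mass per unit area: PW = (1/g) Σ q̄ Δp, with q in kg/kg and Δp in Pa (1 kg/m² of water = 1 mm).
Layer 1000–920 hPa: Δp = 80 hPa = 8000 Pa, q̄ = 0.017 kg/kg → 0.017 × 8000 / 9.8 = 13.88 mm
Layer 920–740 hPa: Δp = 180 hPa = 18000 Pa, q̄ = 0.012 kg/kg → 0.012 × 18000 / 9.8 = 22.04 mm
Layer 740–360 hPa: Δp = 380 hPa = 38000 Pa, q̄ = 0.0037 kg/kg → 0.0037 × 38000 / 9.8 = 14.35 mm
Layer 360–300 hPa: Δp = 60 hPa = 6000 Pa, q̄ = 0.001 kg/kg → 0.001 × 6000 / 9.8 = 0.61 mm
PW = 13.88 + 22.04 + 14.35 + 0.61 = 50.88 ≈ 50.9 mm.

PW ≈ 50.9 mm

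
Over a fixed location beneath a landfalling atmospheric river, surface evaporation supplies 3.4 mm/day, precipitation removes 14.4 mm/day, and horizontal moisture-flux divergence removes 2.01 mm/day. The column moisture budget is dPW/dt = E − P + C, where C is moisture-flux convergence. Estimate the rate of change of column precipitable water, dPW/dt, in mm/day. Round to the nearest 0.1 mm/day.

dPW/dt ≈ -13.0 mm/day

dPW/dt = E − P + C = 3.4 − 14.4 + (-2.01) = -13.0 mm/day.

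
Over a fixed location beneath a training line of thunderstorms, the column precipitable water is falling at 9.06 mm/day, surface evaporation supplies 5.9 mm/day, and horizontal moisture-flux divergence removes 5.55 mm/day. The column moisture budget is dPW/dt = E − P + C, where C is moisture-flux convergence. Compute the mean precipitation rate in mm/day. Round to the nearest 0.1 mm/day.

dPW/dt = -9.06 mm/day.
P = E + C − dPW/dt = 5.9 + (-5.55) − (-9.06) = 9.4 mm/day.

P ≈ 9.4 mm/day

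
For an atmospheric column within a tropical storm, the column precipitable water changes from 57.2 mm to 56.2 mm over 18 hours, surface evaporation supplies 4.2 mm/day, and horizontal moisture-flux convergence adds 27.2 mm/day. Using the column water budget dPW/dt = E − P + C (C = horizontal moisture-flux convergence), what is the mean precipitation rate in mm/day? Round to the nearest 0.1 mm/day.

P ≈ 32.7 mm/day

dPW/dt = (56.2 − 57.2) mm / (18/24 day) = -1.333 mm/day.
P = E + C − dPW/dt = 4.2 + (27.2) − (-1.333) = 32.7 mm/day.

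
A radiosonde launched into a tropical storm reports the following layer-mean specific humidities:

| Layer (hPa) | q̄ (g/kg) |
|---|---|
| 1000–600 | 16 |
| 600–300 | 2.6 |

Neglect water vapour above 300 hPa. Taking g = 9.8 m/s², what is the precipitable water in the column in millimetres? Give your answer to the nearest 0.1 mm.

Precipitable water is the column-integrated vapour mass per unit area: PW = (1/g) Σ q̄ Δp, with q in kg/kg and Δp in Pa (1 kg/m² of water = 1 mm).
Layer 1000–600 hPa: Δp = 400 hPa = 40000 Pa, q̄ = 0.016 kg/kg → 0.016 × 40000 / 9.8 = 65.31 mm
Layer 600–300 hPa: Δp = 300 hPa = 30000 Pa, q̄ = 0.0026 kg/kg → 0.0026 × 30000 / 9.8 = 7.96 mm
PW = 65.31 + 7.96 = 73.27 ≈ 73.3 mm.

PW ≈ 73.3 mm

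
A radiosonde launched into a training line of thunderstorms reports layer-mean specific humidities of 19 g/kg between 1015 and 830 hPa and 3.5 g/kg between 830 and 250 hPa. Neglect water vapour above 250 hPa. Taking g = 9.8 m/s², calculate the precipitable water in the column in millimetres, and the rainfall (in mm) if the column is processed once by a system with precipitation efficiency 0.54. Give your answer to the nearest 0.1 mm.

Precipitable water is the column-integrated vapour mass per unit area: PW = (1/g) Σ q̄ Δp, with q in kg/kg and Δp in Pa (1 kg/m² of water = 1 mm).
Layer 1015–830 hPa: Δp = 185 hPa = 18500 Pa, q̄ = 0.019 kg/kg → 0.019 × 18500 / 9.8 = 35.87 mm
Layer 830–250 hPa: Δp = 580 hPa = 58000 Pa, q̄ = 0.0035 kg/kg → 0.0035 × 58000 / 9.8 = 20.71 mm
PW = 35.87 + 20.71 = 56.58 ≈ 56.6 mm.
Rainfall = ε × PW = 0.54 × 56.6 = 30.6 mm.

PW ≈ 56.6 mm; rainfall ≈ 30.6 mm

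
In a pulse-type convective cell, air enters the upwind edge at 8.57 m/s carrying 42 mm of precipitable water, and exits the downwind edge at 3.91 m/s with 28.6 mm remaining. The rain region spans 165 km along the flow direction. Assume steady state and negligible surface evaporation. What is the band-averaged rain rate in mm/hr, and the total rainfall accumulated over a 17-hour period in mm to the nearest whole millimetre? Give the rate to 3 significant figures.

R ≈ 5.41 mm/hr; total ≈ 92 mm

Column moisture flux per unit crosswind length is F = V × PW.
Inflow: F_in = 8.57 × 42 = 359.94 mm·m/s
Outflow: F_out = 3.91 × 28.6 = 111.826 mm·m/s
Steady-state rate R = (F_in − F_out)/L = (359.94 − 111.826) / 165000 m = 1.504e-03 mm/s.
R = 1.504e-03 × 3600 = 5.41 mm/hr.
Over 17 h: total = 5.41 × 17 = 91.97 ≈ 92 mm.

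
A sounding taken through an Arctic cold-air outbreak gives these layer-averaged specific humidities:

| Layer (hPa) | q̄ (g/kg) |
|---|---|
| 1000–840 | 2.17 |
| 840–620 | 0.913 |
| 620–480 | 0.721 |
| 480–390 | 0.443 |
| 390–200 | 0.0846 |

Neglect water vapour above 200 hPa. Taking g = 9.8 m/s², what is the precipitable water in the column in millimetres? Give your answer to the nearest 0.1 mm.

PW ≈ 7.2 mm

Precipitable water is the column-integrated vapour mass per unit area: PW = (1/g) Σ q̄ Δp, with q in kg/kg and Δp in Pa (1 kg/m² of water = 1 mm).
Layer 1000–840 hPa: Δp = 160 hPa = 16000 Pa, q̄ = 0.00217 kg/kg → 0.00217 × 16000 / 9.8 = 3.54 mm
Layer 840–620 hPa: Δp = 220 hPa = 22000 Pa, q̄ = 0.000913 kg/kg → 0.000913 × 22000 / 9.8 = 2.05 mm
Layer 620–480 hPa: Δp = 140 hPa = 14000 Pa, q̄ = 0.000721 kg/kg → 0.000721 × 14000 / 9.8 = 1.03 mm
Layer 480–390 hPa: Δp = 90 hPa = 9000 Pa, q̄ = 0.000443 kg/kg → 0.000443 × 9000 / 9.8 = 0.41 mm
Layer 390–200 hPa: Δp = 190 hPa = 19000 Pa, q̄ = 8.46e-05 kg/kg → 8.46e-05 × 19000 / 9.8 = 0.16 mm
PW = 3.54 + 2.05 + 1.03 + 0.41 + 0.16 = 7.19 ≈ 7.2 mm.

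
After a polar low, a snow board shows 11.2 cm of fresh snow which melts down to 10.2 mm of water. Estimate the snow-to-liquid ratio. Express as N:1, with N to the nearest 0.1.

ratio ≈ 11.0

Ratio = snow depth / SWE = 112 mm / 10.2 mm = 11.0, i.e. 11.0:1.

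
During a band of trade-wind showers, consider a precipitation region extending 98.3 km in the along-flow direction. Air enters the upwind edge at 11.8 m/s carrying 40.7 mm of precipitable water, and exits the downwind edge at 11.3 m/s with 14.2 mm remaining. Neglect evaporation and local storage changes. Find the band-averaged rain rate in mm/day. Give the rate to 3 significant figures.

R ≈ 281 mm/day

Column moisture flux per unit crosswind length is F = V × PW.
Inflow: F_in = 11.8 × 40.7 = 480.26 mm·m/s
Outflow: F_out = 11.3 × 14.2 = 160.46 mm·m/s
Steady-state rate R = (F_in − F_out)/L = (480.26 − 160.46) / 98300 m = 3.253e-03 mm/s.
R = 3.253e-03 × 3600 × 24 = 281 mm/day.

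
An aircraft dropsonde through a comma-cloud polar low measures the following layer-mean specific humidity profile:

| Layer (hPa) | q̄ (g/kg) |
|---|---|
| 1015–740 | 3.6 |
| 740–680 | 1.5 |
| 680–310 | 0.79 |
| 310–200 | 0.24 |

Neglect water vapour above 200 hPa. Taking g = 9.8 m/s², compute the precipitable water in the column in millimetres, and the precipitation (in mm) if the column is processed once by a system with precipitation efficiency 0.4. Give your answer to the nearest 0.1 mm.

PW ≈ 14.3 mm; precipitation ≈ 5.7 mm

Precipitable water is the column-integrated vapour mass per unit area: PW = (1/g) Σ q̄ Δp, with q in kg/kg and Δp in Pa (1 kg/m² of water = 1 mm).
Layer 1015–740 hPa: Δp = 275 hPa = 27500 Pa, q̄ = 0.0036 kg/kg → 0.0036 × 27500 / 9.8 = 10.10 mm
Layer 740–680 hPa: Δp = 60 hPa = 6000 Pa, q̄ = 0.0015 kg/kg → 0.0015 × 6000 / 9.8 = 0.92 mm
Layer 680–310 hPa: Δp = 370 hPa = 37000 Pa, q̄ = 0.00079 kg/kg → 0.00079 × 37000 / 9.8 = 2.98 mm
Layer 310–200 hPa: Δp = 110 hPa = 11000 Pa, q̄ = 0.00024 kg/kg → 0.00024 × 11000 / 9.8 = 0.27 mm
PW = 10.10 + 0.92 + 2.98 + 0.27 = 14.27 ≈ 14.3 mm.
Precipitation = ε × PW = 0.4 × 14.3 = 5.7 mm.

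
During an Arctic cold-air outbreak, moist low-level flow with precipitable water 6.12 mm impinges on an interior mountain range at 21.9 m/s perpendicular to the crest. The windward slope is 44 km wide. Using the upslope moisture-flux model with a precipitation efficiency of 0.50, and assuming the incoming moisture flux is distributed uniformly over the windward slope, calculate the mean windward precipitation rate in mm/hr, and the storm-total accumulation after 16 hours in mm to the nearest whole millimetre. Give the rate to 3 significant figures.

Incoming column moisture flux per unit ridge length: F = V × PW = 21.9 × 6.12 = 134.028 mm·m/s.
Spread over the 44 km slope with efficiency ε = 0.50: R = ε·F/W = 0.50 × 134.028 / 44000 m = 1.523e-03 mm/s.
R = 1.523e-03 × 3600 = 5.48 mm/hr.
Over 16 h: total = 5.48 × 16 = 87.68 ≈ 88 mm.

R ≈ 5.48 mm/hr; total ≈ 88 mm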